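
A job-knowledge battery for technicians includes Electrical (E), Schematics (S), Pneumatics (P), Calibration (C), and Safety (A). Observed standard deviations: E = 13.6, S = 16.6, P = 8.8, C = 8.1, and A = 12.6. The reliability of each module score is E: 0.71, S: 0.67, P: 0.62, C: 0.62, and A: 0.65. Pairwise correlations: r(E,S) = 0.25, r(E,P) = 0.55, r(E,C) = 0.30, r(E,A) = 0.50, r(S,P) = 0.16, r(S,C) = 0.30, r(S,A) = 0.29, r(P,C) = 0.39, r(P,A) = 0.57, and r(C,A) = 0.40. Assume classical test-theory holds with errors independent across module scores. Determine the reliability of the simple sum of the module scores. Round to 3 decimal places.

Var(E+S+P+C+A) = 13.6² + 16.6² + 8.8² + 8.1² + 12.6² + 2·[13.6·16.6·0.25 + 13.6·8.8·0.55 + 13.6·8.1·0.30 + 13.6·12.6·0.50 + 16.6·8.8·0.16 + 16.6·8.1·0.30 + 16.6·12.6·0.29 + 8.8·8.1·0.39 + 8.8·12.6·0.57 + 8.1·12.6·0.40] = 762.33 + 994.368 = 1756.7.
With uncorrelated errors the cross-covariances are all true-score covariance, so they carry over unchanged; only the diagonal terms shrink to ρᵢσᵢ².
True-score variance = [13.6²·0.71 + 16.6²·0.67 + 8.8²·0.62 + 8.1²·0.62 + 12.6²·0.65] + 994.368 = 507.832 + 994.368 = 1502.2.
Reliability = 1502.2 / 1756.7 = 0.855.

0.855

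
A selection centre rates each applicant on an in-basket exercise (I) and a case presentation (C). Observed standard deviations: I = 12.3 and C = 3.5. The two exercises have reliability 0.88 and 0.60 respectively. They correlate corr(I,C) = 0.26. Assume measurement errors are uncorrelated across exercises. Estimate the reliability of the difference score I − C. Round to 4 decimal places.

0.8367

Var(I−C) = 12.3² + 3.5² − 2·12.3·3.5·0.26 = 163.54 − 22.386 = 141.154.
Because errors are independent across components, Cov(Tᵢ,Tⱼ) = Cov(Xᵢ,Xⱼ); the off-diagonal part of the true-score variance is the same as above.
True-score variance = [12.3²·0.88 + 3.5²·0.60] − 22.386 = 140.485 − 22.386 = 118.099.
Reliability = 118.099 / 141.154 = 0.8367.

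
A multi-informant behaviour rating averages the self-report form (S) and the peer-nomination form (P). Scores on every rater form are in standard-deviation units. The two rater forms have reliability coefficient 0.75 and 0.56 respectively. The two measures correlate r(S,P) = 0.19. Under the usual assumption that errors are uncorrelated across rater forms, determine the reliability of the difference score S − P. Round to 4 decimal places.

0.5741

Var(S−P) = 1 + 1 − 2·0.19 = 2 − 0.38 = 1.62.
Under uncorrelated errors the observed covariances equal the true-score covariances, so only the own-variance terms attenuate.
True-score variance = [0.75 + 0.56] − 0.38 = 1.31 − 0.38 = 0.93.
Reliability = 0.93 / 1.62 = 0.5741.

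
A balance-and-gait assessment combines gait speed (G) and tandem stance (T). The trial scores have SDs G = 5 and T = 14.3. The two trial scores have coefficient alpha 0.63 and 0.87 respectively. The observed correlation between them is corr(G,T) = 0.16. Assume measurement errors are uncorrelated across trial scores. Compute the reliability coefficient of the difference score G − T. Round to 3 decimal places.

Var(G−T) = 5² + 14.3² − 2·5·14.3·0.16 = 229.49 − 22.88 = 206.61.
Under uncorrelated errors the observed covariances equal the true-score covariances, so only the own-variance terms attenuate.
True-score variance = [5²·0.63 + 14.3²·0.87] − 22.88 = 193.656 − 22.88 = 170.776.
Reliability = 170.776 / 206.61 = 0.827.

0.827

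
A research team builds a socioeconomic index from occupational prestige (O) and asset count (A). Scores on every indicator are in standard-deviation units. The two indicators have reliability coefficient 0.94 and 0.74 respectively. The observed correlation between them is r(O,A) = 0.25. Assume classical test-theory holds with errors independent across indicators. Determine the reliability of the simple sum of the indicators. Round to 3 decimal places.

0.872

Var(O+A) = 2 + 2·[0.25] = 2 + 0.5 = 2.5.
Because errors are independent across components, Cov(Tᵢ,Tⱼ) = Cov(Xᵢ,Xⱼ); the off-diagonal part of the true-score variance is the same as above.
True-score variance = [0.94 + 0.74] + 0.5 = 1.68 + 0.5 = 2.18.
Reliability = 2.18 / 2.5 = 0.872.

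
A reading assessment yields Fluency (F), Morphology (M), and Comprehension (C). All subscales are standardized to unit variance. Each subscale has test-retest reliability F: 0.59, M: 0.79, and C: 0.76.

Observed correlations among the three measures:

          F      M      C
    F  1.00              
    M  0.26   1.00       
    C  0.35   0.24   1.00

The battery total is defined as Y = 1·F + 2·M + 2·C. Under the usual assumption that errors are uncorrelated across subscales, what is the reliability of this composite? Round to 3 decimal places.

Var(Y) = 1 + 2² + 2² + 2·[2·0.26 + 2·0.35 + 4·0.24] = 9 + 4.36 = 13.36.
With uncorrelated errors the cross-covariances are all true-score covariance, so they carry over unchanged; only the diagonal terms shrink to ρᵢσᵢ².
True-score variance = [0.59 + 2²·0.79 + 2²·0.76] + 4.36 = 6.79 + 4.36 = 11.15.
Reliability = 11.15 / 13.36 = 0.835.

0.835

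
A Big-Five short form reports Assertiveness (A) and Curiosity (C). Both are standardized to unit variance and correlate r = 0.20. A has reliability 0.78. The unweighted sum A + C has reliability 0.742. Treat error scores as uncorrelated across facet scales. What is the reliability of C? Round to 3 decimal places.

Var(A+C) = 2 + 2·0.20 = 2.400.
True-score variance = ρ_A + ρ_C + 2·0.20, so 0.742 = (0.78 + ρ_C + 0.40) / 2.400.
ρ_C = 0.742·2.400 − 0.78 − 0.40 = 0.601.

0.601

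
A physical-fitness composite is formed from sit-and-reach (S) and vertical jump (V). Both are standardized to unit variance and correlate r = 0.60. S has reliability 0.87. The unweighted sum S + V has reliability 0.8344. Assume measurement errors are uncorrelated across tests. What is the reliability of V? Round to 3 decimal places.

0.600

Var(S+V) = 2 + 2·0.60 = 3.200.
True-score variance = ρ_S + ρ_V + 2·0.60, so 0.8344 = (0.87 + ρ_V + 1.20) / 3.200.
ρ_V = 0.8344·3.200 − 0.87 − 1.20 = 0.600.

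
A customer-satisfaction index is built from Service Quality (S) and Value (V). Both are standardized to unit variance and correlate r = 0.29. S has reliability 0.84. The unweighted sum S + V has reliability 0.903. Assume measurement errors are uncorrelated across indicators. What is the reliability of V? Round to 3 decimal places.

Var(S+V) = 2 + 2·0.29 = 2.580.
True-score variance = ρ_S + ρ_V + 2·0.29, so 0.903 = (0.84 + ρ_V + 0.58) / 2.580.
ρ_V = 0.903·2.580 − 0.84 − 0.58 = 0.910.

0.910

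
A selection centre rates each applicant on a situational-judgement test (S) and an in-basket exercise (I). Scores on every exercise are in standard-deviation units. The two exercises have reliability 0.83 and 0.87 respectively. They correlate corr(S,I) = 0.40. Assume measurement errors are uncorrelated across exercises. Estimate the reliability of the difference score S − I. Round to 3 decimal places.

Var(S−I) = 1 + 1 − 2·0.40 = 2 − 0.8 = 1.2.
Under uncorrelated errors the observed covariances equal the true-score covariances, so only the own-variance terms attenuate.
True-score variance = [0.83 + 0.87] − 0.8 = 1.7 − 0.8 = 0.9.
Reliability = 0.9 / 1.2 = 0.750.

0.750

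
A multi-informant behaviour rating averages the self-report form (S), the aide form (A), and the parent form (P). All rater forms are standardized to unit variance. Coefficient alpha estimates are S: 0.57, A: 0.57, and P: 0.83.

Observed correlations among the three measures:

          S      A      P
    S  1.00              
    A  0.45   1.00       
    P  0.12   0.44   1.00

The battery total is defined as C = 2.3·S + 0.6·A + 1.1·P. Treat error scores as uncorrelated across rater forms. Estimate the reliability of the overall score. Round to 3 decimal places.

Var(C) = 2.3² + 0.6² + 1.1² + 2·[1.38·0.45 + 2.53·0.12 + 0.66·0.44] = 6.86 + 2.43 = 9.29.
Under uncorrelated errors the observed covariances equal the true-score covariances, so only the own-variance terms attenuate.
True-score variance = [2.3²·0.57 + 0.6²·0.57 + 1.1²·0.83] + 2.43 = 4.2248 + 2.43 = 6.6548.
Reliability = 6.6548 / 9.29 = 0.716.

0.716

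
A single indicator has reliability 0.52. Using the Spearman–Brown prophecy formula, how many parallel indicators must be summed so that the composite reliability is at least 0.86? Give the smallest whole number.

6

k ≥ ρ*(1−ρ₁)/(ρ₁(1−ρ*)) = 0.86·0.48 / (0.52·0.14) = 5.670.
Smallest integer k = 6.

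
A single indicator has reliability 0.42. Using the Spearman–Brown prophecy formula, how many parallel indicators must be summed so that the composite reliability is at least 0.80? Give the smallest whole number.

k ≥ ρ*(1−ρ₁)/(ρ₁(1−ρ*)) = 0.80·0.58 / (0.42·0.20) = 5.524.
Smallest integer k = 6.

6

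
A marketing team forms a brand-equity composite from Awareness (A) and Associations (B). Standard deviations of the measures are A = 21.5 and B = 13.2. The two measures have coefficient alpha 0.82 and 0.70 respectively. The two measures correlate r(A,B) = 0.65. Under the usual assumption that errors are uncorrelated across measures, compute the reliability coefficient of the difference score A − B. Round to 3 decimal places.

Var(A−B) = 21.5² + 13.2² − 2·21.5·13.2·0.65 = 636.49 − 368.94 = 267.55.
Under uncorrelated errors the observed covariances equal the true-score covariances, so only the own-variance terms attenuate.
True-score variance = [21.5²·0.82 + 13.2²·0.70] − 368.94 = 501.013 − 368.94 = 132.073.
Reliability = 132.073 / 267.55 = 0.494.

0.494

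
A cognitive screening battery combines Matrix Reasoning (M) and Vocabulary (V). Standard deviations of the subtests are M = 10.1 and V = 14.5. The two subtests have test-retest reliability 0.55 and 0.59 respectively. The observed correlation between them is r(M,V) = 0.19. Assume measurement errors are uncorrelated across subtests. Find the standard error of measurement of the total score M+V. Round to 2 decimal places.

11.49

Var(total) = 312.26 + 55.651 = 367.911.
True-score variance = 180.153 + 55.651 = 235.804, so reliability = 0.6409.
Error variance = 367.911 − 235.804 = 132.107; SEM = √132.107 = 11.49.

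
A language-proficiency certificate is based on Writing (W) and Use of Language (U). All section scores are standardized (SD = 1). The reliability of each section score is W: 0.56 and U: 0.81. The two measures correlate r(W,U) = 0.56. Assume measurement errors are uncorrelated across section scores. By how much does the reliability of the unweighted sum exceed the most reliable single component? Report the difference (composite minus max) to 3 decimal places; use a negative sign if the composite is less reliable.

-0.012

Var(sum) = 2 + 1.12 = 3.12; true-score variance = 1.37 + 1.12 = 2.49; composite reliability = 0.7981.
Max component reliability = 0.8100.
Difference = 0.7981 − 0.8100 = -0.012.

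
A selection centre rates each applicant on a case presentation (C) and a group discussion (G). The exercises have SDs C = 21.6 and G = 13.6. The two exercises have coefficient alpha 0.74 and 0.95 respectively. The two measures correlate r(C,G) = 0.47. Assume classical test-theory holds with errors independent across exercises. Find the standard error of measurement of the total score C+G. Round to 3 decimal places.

11.426

Var(total) = 651.52 + 276.134 = 927.654.
True-score variance = 520.966 + 276.134 = 797.101, so reliability = 0.8593.
Error variance = 927.654 − 797.101 = 130.554; SEM = √130.554 = 11.426.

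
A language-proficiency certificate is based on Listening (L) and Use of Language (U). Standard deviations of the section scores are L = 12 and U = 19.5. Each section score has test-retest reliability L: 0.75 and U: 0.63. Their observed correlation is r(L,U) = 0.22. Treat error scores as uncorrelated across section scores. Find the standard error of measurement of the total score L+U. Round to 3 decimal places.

Var(total) = 524.25 + 102.96 = 627.21.
True-score variance = 347.558 + 102.96 = 450.517, so reliability = 0.7183.
Error variance = 627.21 − 450.517 = 176.693; SEM = √176.693 = 13.293.

13.293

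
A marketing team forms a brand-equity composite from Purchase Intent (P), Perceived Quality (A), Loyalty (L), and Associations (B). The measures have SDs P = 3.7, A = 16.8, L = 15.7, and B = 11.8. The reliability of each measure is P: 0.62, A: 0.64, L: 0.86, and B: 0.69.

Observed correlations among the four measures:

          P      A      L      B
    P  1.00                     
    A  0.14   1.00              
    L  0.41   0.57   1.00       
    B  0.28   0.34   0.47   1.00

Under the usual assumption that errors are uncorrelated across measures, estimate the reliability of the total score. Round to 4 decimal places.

Var(P+A+L+B) = 3.7² + 16.8² + 15.7² + 11.8² + 2·[3.7·16.8·0.14 + 3.7·15.7·0.41 + 3.7·11.8·0.28 + 16.8·15.7·0.57 + 16.8·11.8·0.34 + 15.7·11.8·0.47] = 681.66 + 699.122 = 1380.78.
Under uncorrelated errors the observed covariances equal the true-score covariances, so only the own-variance terms attenuate.
True-score variance = [3.7²·0.62 + 16.8²·0.64 + 15.7²·0.86 + 11.8²·0.69] + 699.122 = 497.178 + 699.122 = 1196.3.
Reliability = 1196.3 / 1380.78 = 0.8664.

0.8664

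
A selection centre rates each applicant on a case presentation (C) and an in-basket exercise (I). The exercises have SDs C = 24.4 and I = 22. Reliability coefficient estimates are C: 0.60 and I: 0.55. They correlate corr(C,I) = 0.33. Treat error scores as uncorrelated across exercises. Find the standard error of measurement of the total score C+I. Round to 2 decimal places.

21.35

Var(total) = 1079.36 + 354.288 = 1433.65.
True-score variance = 623.416 + 354.288 = 977.704, so reliability = 0.6820.
Error variance = 1433.65 − 977.704 = 455.944; SEM = √455.944 = 21.35.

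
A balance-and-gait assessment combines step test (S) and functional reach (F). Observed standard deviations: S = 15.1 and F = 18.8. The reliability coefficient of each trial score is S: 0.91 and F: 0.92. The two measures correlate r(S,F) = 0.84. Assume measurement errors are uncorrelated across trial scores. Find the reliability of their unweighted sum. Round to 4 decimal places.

0.9539

Var(S+F) = 15.1² + 18.8² + 2·[15.1·18.8·0.84] = 581.45 + 476.918 = 1058.37.
With uncorrelated errors the cross-covariances are all true-score covariance, so they carry over unchanged; only the diagonal terms shrink to ρᵢσᵢ².
True-score variance = [15.1²·0.91 + 18.8²·0.92] + 476.918 = 532.654 + 476.918 = 1009.57.
Reliability = 1009.57 / 1058.37 = 0.9539.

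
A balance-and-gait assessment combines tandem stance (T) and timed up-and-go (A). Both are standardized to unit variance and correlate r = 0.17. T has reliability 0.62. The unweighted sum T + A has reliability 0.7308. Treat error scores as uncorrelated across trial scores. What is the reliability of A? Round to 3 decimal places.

Var(T+A) = 2 + 2·0.17 = 2.340.
True-score variance = ρ_T + ρ_A + 2·0.17, so 0.7308 = (0.62 + ρ_A + 0.34) / 2.340.
ρ_A = 0.7308·2.340 − 0.62 − 0.34 = 0.750.

0.750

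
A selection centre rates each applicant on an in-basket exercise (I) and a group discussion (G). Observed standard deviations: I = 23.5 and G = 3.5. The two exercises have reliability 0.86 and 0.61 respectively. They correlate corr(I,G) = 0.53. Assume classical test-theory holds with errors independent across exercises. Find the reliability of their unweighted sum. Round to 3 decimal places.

0.874

Var(I+G) = 23.5² + 3.5² + 2·[23.5·3.5·0.53] = 564.5 + 87.185 = 651.685.
Because errors are independent across components, Cov(Tᵢ,Tⱼ) = Cov(Xᵢ,Xⱼ); the off-diagonal part of the true-score variance is the same as above.
True-score variance = [23.5²·0.86 + 3.5²·0.61] + 87.185 = 482.408 + 87.185 = 569.592.
Reliability = 569.592 / 651.685 = 0.874.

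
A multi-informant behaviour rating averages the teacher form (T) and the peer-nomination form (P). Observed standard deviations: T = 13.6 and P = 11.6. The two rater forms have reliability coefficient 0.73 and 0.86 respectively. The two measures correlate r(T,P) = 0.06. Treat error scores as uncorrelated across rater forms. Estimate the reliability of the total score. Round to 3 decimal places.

Var(T+P) = 13.6² + 11.6² + 2·[13.6·11.6·0.06] = 319.52 + 18.9312 = 338.451.
Under uncorrelated errors the observed covariances equal the true-score covariances, so only the own-variance terms attenuate.
True-score variance = [13.6²·0.73 + 11.6²·0.86] + 18.9312 = 250.742 + 18.9312 = 269.674.
Reliability = 269.674 / 338.451 = 0.797.

0.797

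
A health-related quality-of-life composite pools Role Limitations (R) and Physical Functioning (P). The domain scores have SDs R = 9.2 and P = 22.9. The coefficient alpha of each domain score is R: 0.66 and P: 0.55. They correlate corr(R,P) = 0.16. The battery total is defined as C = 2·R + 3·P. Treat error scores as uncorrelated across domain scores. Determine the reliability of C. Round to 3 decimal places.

0.590

Var(C) = 2²·9.2² + 3²·22.9² + 2·[6·9.2·22.9·0.16] = 5058.25 + 404.506 = 5462.76.
With uncorrelated errors the cross-covariances are all true-score covariance, so they carry over unchanged; only the diagonal terms shrink to ρᵢσᵢ².
True-score variance = [2²·9.2²·0.66 + 3²·22.9²·0.55] + 404.506 = 2819.28 + 404.506 = 3223.78.
Reliability = 3223.78 / 5462.76 = 0.590.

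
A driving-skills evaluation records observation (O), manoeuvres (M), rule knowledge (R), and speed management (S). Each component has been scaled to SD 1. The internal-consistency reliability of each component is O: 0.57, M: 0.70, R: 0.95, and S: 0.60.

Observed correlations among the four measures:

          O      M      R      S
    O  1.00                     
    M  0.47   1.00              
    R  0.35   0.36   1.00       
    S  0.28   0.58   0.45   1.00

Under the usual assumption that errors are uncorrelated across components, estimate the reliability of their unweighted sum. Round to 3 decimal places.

0.869

Var(O+M+R+S) = 4 + 2·[0.47 + 0.35 + 0.28 + 0.36 + 0.58 + 0.45] = 4 + 4.98 = 8.98.
With uncorrelated errors the cross-covariances are all true-score covariance, so they carry over unchanged; only the diagonal terms shrink to ρᵢσᵢ².
True-score variance = [0.57 + 0.70 + 0.95 + 0.60] + 4.98 = 2.82 + 4.98 = 7.8.
Reliability = 7.8 / 8.98 = 0.869.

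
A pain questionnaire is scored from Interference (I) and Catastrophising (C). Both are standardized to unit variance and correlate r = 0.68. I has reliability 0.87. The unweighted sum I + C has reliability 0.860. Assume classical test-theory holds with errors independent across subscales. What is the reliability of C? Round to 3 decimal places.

0.660

Var(I+C) = 2 + 2·0.68 = 3.360.
True-score variance = ρ_I + ρ_C + 2·0.68, so 0.860 = (0.87 + ρ_C + 1.36) / 3.360.
ρ_C = 0.860·3.360 − 0.87 − 1.36 = 0.660.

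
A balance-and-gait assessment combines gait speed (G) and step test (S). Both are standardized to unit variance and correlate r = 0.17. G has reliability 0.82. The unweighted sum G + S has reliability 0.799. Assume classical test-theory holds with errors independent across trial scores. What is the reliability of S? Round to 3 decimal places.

0.710

Var(G+S) = 2 + 2·0.17 = 2.340.
True-score variance = ρ_G + ρ_S + 2·0.17, so 0.799 = (0.82 + ρ_S + 0.34) / 2.340.
ρ_S = 0.799·2.340 − 0.82 − 0.34 = 0.710.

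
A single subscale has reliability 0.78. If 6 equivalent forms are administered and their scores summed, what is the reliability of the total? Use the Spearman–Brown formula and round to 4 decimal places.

ρ_k = kρ / (1 + (k−1)ρ) = 6·0.78 / (1 + 5·0.78) = 4.680 / 4.900 = 0.9551.

0.9551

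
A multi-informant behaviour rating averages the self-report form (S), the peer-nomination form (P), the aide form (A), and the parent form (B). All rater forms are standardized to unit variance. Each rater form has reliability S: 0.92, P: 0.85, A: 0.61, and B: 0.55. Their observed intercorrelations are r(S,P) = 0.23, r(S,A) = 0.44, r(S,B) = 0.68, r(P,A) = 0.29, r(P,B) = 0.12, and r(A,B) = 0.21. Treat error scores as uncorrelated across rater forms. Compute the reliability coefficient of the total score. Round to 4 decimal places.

0.8652

Var(S+P+A+B) = 4 + 2·[0.23 + 0.44 + 0.68 + 0.29 + 0.12 + 0.21] = 4 + 3.94 = 7.94.
With uncorrelated errors the cross-covariances are all true-score covariance, so they carry over unchanged; only the diagonal terms shrink to ρᵢσᵢ².
True-score variance = [0.92 + 0.85 + 0.61 + 0.55] + 3.94 = 2.93 + 3.94 = 6.87.
Reliability = 6.87 / 7.94 = 0.8652.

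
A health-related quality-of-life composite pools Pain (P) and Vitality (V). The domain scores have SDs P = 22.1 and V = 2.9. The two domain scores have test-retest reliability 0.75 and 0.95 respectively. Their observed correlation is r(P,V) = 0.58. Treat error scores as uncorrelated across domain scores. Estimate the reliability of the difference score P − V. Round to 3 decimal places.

Var(P−V) = 22.1² + 2.9² − 2·22.1·2.9·0.58 = 496.82 − 74.3444 = 422.476.
Under uncorrelated errors the observed covariances equal the true-score covariances, so only the own-variance terms attenuate.
True-score variance = [22.1²·0.75 + 2.9²·0.95] − 74.3444 = 374.297 − 74.3444 = 299.953.
Reliability = 299.953 / 422.476 = 0.710.

0.710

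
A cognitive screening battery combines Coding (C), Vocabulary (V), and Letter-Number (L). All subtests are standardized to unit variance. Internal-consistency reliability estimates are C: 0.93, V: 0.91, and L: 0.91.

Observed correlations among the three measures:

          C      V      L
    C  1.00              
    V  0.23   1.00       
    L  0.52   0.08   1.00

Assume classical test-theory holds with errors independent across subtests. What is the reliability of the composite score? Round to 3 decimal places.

Var(C+V+L) = 3 + 2·[0.23 + 0.52 + 0.08] = 3 + 1.66 = 4.66.
Under uncorrelated errors the observed covariances equal the true-score covariances, so only the own-variance terms attenuate.
True-score variance = [0.93 + 0.91 + 0.91] + 1.66 = 2.75 + 1.66 = 4.41.
Reliability = 4.41 / 4.66 = 0.946.

0.946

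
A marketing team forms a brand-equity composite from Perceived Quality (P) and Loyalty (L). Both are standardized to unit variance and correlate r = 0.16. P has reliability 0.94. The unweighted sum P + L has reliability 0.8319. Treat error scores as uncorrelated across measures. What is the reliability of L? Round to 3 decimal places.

Var(P+L) = 2 + 2·0.16 = 2.320.
True-score variance = ρ_P + ρ_L + 2·0.16, so 0.8319 = (0.94 + ρ_L + 0.32) / 2.320.
ρ_L = 0.8319·2.320 − 0.94 − 0.32 = 0.670.

0.670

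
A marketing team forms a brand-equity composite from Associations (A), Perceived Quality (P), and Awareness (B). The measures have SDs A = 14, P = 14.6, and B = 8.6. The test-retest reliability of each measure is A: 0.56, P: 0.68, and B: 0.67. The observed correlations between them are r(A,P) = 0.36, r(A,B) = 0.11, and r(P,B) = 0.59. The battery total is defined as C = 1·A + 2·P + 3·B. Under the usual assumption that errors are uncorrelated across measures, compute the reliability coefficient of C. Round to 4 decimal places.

0.8056

Var(C) = 14² + 2²·14.6² + 3²·8.6² + 2·[2·14·14.6·0.36 + 3·14·8.6·0.11 + 6·14.6·8.6·0.59] = 1714.28 + 1262.76 = 2977.04.
Under uncorrelated errors the observed covariances equal the true-score covariances, so only the own-variance terms attenuate.
True-score variance = [14²·0.56 + 2²·14.6²·0.68 + 3²·8.6²·0.67] + 1262.76 = 1135.53 + 1262.76 = 2398.3.
Reliability = 2398.3 / 2977.04 = 0.8056.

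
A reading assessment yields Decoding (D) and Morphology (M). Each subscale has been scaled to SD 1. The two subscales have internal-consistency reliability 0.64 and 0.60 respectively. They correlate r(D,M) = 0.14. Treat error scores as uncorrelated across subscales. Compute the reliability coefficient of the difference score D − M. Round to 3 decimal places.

Var(D−M) = 1 + 1 − 2·0.14 = 2 − 0.28 = 1.72.
Because errors are independent across components, Cov(Tᵢ,Tⱼ) = Cov(Xᵢ,Xⱼ); the off-diagonal part of the true-score variance is the same as above.
True-score variance = [0.64 + 0.60] − 0.28 = 1.24 − 0.28 = 0.96.
Reliability = 0.96 / 1.72 = 0.558.

0.558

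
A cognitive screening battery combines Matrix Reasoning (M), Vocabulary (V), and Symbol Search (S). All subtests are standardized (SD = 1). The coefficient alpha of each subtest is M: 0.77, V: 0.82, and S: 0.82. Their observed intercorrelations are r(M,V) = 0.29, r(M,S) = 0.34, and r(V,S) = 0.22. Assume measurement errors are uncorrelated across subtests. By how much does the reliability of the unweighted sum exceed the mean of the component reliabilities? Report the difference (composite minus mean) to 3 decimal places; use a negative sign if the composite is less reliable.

0.071

Var(sum) = 3 + 1.7 = 4.7; true-score variance = 2.41 + 1.7 = 4.11; composite reliability = 0.8745.
Mean component reliability = 0.8033.
Difference = 0.8745 − 0.8033 = 0.071.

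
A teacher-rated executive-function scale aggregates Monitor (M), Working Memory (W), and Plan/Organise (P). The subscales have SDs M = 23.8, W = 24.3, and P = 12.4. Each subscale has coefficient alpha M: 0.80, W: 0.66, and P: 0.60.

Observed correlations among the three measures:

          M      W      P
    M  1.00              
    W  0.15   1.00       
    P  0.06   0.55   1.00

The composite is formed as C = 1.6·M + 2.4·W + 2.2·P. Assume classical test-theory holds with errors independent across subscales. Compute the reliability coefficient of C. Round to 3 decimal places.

Var(C) = 1.6²·23.8² + 2.4²·24.3² + 2.2²·12.4² + 2·[3.84·23.8·24.3·0.15 + 3.52·23.8·12.4·0.06 + 5.28·24.3·12.4·0.55] = 5595.51 + 2540.97 = 8136.48.
With uncorrelated errors the cross-covariances are all true-score covariance, so they carry over unchanged; only the diagonal terms shrink to ρᵢσᵢ².
True-score variance = [1.6²·23.8²·0.80 + 2.4²·24.3²·0.66 + 2.2²·12.4²·0.60] + 2540.97 = 3851.39 + 2540.97 = 6392.37.
Reliability = 6392.37 / 8136.48 = 0.786.

0.786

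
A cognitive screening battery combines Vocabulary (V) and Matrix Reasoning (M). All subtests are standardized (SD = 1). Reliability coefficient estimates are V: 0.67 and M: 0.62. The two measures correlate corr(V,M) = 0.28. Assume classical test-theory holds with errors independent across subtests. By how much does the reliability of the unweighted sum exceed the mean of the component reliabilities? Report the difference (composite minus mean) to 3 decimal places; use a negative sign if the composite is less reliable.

0.078

Var(sum) = 2 + 0.56 = 2.56; true-score variance = 1.29 + 0.56 = 1.85; composite reliability = 0.7227.
Mean component reliability = 0.6450.
Difference = 0.7227 − 0.6450 = 0.078.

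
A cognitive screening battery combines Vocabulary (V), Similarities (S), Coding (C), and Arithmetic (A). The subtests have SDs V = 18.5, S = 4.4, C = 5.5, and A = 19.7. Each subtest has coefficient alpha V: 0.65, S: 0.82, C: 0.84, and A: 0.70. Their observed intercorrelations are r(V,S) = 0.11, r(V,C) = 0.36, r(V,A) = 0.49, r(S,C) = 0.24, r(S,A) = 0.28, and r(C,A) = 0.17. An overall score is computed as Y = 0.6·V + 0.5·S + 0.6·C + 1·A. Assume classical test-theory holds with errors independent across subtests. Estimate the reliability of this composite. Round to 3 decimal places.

Var(Y) = 0.6²·18.5² + 0.5²·4.4² + 0.6²·5.5² + 19.7² + 2·[0.3·18.5·4.4·0.11 + 0.36·18.5·5.5·0.36 + 0.6·18.5·19.7·0.49 + 0.3·4.4·5.5·0.24 + 0.5·4.4·19.7·0.28 + 0.6·5.5·19.7·0.17] = 527.03 + 295.901 = 822.931.
Under uncorrelated errors the observed covariances equal the true-score covariances, so only the own-variance terms attenuate.
True-score variance = [0.6²·18.5²·0.65 + 0.5²·4.4²·0.82 + 0.6²·5.5²·0.84 + 19.7²·0.70] + 295.901 = 364.866 + 295.901 = 660.767.
Reliability = 660.767 / 822.931 = 0.803.

0.803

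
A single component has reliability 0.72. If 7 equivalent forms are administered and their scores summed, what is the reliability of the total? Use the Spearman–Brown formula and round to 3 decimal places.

0.947

ρ_k = kρ / (1 + (k−1)ρ) = 7·0.72 / (1 + 6·0.72) = 5.040 / 5.320 = 0.947.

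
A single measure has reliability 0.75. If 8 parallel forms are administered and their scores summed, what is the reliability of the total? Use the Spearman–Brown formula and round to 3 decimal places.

ρ_k = kρ / (1 + (k−1)ρ) = 8·0.75 / (1 + 7·0.75) = 6.000 / 6.250 = 0.960.

0.960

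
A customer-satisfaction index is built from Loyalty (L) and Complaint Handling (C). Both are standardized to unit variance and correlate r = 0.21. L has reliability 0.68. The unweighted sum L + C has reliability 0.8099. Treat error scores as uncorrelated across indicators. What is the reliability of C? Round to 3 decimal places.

0.860

Var(L+C) = 2 + 2·0.21 = 2.420.
True-score variance = ρ_L + ρ_C + 2·0.21, so 0.8099 = (0.68 + ρ_C + 0.42) / 2.420.
ρ_C = 0.8099·2.420 − 0.68 − 0.42 = 0.860.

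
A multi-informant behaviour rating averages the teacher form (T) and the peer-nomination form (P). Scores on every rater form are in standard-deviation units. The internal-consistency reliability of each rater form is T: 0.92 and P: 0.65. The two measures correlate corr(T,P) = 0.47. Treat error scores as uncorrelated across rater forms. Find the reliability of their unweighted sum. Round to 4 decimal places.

Var(T+P) = 2 + 2·[0.47] = 2 + 0.94 = 2.94.
With uncorrelated errors the cross-covariances are all true-score covariance, so they carry over unchanged; only the diagonal terms shrink to ρᵢσᵢ².
True-score variance = [0.92 + 0.65] + 0.94 = 1.57 + 0.94 = 2.51.
Reliability = 2.51 / 2.94 = 0.8537.

0.8537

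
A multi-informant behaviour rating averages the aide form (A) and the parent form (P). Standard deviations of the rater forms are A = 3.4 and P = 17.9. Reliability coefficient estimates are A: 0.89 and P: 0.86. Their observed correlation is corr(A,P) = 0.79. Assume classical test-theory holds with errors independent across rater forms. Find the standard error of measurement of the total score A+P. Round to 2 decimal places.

6.79

Var(total) = 331.97 + 96.1588 = 428.129.
True-score variance = 285.841 + 96.1588 = 382, so reliability = 0.8923.
Error variance = 428.129 − 382 = 46.129; SEM = √46.129 = 6.79.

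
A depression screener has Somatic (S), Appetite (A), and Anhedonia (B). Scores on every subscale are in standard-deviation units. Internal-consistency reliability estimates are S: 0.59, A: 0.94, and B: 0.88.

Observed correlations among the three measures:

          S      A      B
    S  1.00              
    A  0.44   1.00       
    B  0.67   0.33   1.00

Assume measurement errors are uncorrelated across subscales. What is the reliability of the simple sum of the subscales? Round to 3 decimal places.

Var(S+A+B) = 3 + 2·[0.44 + 0.67 + 0.33] = 3 + 2.88 = 5.88.
With uncorrelated errors the cross-covariances are all true-score covariance, so they carry over unchanged; only the diagonal terms shrink to ρᵢσᵢ².
True-score variance = [0.59 + 0.94 + 0.88] + 2.88 = 2.41 + 2.88 = 5.29.
Reliability = 5.29 / 5.88 = 0.900.

0.900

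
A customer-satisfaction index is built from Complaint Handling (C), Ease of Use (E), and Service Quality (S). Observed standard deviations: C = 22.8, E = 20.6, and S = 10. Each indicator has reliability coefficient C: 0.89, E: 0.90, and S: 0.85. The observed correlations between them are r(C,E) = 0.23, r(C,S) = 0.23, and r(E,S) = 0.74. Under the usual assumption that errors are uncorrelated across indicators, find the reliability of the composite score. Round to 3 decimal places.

Var(C+E+S) = 22.8² + 20.6² + 10² + 2·[22.8·20.6·0.23 + 22.8·10·0.23 + 20.6·10·0.74] = 1044.2 + 625.813 = 1670.01.
Under uncorrelated errors the observed covariances equal the true-score covariances, so only the own-variance terms attenuate.
True-score variance = [22.8²·0.89 + 20.6²·0.90 + 10²·0.85] + 625.813 = 929.582 + 625.813 = 1555.39.
Reliability = 1555.39 / 1670.01 = 0.931.

0.931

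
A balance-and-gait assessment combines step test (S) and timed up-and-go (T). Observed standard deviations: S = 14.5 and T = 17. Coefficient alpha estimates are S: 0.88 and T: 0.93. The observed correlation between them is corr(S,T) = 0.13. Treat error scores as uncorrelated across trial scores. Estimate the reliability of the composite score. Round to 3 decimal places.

0.919

Var(S+T) = 14.5² + 17² + 2·[14.5·17·0.13] = 499.25 + 64.09 = 563.34.
Under uncorrelated errors the observed covariances equal the true-score covariances, so only the own-variance terms attenuate.
True-score variance = [14.5²·0.88 + 17²·0.93] + 64.09 = 453.79 + 64.09 = 517.88.
Reliability = 517.88 / 563.34 = 0.919.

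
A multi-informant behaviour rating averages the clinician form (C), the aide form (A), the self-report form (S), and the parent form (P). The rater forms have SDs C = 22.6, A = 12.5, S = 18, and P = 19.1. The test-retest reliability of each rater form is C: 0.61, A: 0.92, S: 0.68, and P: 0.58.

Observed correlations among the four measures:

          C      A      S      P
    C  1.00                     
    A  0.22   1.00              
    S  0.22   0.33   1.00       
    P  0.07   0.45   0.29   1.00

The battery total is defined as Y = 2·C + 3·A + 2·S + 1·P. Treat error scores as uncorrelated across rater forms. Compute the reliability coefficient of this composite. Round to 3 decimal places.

0.829

Var(Y) = 2²·22.6² + 3²·12.5² + 2²·18² + 19.1² + 2·[6·22.6·12.5·0.22 + 4·22.6·18·0.22 + 2·22.6·19.1·0.07 + 6·12.5·18·0.33 + 3·12.5·19.1·0.45 + 2·18·19.1·0.29] = 5110.1 + 3517.07 = 8627.17.
Under uncorrelated errors the observed covariances equal the true-score covariances, so only the own-variance terms attenuate.
True-score variance = [2²·22.6²·0.61 + 3²·12.5²·0.92 + 2²·18²·0.68 + 19.1²·0.58] + 3517.07 = 3632.87 + 3517.07 = 7149.94.
Reliability = 7149.94 / 8627.17 = 0.829.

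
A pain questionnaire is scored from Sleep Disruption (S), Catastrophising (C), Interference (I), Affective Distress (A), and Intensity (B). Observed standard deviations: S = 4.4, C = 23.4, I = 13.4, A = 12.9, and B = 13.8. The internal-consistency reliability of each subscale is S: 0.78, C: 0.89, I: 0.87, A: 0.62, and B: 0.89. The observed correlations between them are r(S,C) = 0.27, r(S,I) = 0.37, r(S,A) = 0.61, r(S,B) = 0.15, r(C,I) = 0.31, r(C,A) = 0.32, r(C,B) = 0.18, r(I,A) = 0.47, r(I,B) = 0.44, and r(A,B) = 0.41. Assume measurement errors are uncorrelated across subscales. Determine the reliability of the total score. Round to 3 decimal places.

0.924

Var(S+C+I+A+B) = 4.4² + 23.4² + 13.4² + 12.9² + 13.8² + 2·[4.4·23.4·0.27 + 4.4·13.4·0.37 + 4.4·12.9·0.61 + 4.4·13.8·0.15 + 23.4·13.4·0.31 + 23.4·12.9·0.32 + 23.4·13.8·0.18 + 13.4·12.9·0.47 + 13.4·13.8·0.44 + 12.9·13.8·0.41] = 1103.33 + 1161.74 = 2265.07.
Because errors are independent across components, Cov(Tᵢ,Tⱼ) = Cov(Xᵢ,Xⱼ); the off-diagonal part of the true-score variance is the same as above.
True-score variance = [4.4²·0.78 + 23.4²·0.89 + 13.4²·0.87 + 12.9²·0.62 + 13.8²·0.89] + 1161.74 = 931.312 + 1161.74 = 2093.05.
Reliability = 2093.05 / 2265.07 = 0.924.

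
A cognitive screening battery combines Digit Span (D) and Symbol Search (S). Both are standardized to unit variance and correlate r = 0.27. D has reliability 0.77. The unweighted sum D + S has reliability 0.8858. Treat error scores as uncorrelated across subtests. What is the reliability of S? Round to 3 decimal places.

0.940

Var(D+S) = 2 + 2·0.27 = 2.540.
True-score variance = ρ_D + ρ_S + 2·0.27, so 0.8858 = (0.77 + ρ_S + 0.54) / 2.540.
ρ_S = 0.8858·2.540 − 0.77 − 0.54 = 0.940.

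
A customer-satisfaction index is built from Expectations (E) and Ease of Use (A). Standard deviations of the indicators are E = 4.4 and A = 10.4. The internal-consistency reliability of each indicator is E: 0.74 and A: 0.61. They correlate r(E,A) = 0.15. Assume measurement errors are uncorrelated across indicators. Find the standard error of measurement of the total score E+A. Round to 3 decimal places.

Var(total) = 127.52 + 13.728 = 141.248.
True-score variance = 80.304 + 13.728 = 94.032, so reliability = 0.6657.
Error variance = 141.248 − 94.032 = 47.216; SEM = √47.216 = 6.871.

6.871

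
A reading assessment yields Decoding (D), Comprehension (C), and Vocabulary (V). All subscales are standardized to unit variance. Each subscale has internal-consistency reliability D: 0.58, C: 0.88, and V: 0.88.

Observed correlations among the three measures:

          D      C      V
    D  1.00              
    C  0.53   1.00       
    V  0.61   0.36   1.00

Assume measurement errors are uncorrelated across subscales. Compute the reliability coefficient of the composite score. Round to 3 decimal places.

Var(D+C+V) = 3 + 2·[0.53 + 0.61 + 0.36] = 3 + 3 = 6.
With uncorrelated errors the cross-covariances are all true-score covariance, so they carry over unchanged; only the diagonal terms shrink to ρᵢσᵢ².
True-score variance = [0.58 + 0.88 + 0.88] + 3 = 2.34 + 3 = 5.34.
Reliability = 5.34 / 6 = 0.890.

0.890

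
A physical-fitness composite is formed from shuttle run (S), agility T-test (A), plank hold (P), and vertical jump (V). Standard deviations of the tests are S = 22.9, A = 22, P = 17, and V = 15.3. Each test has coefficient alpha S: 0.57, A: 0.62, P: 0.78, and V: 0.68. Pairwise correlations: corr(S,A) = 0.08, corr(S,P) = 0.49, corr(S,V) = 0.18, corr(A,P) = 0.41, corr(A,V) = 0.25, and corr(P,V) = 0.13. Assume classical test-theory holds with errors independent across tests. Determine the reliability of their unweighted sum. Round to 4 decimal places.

Var(S+A+P+V) = 22.9² + 22² + 17² + 15.3² + 2·[22.9·22·0.08 + 22.9·17·0.49 + 22.9·15.3·0.18 + 22·17·0.41 + 22·15.3·0.25 + 17·15.3·0.13] = 1531.5 + 1130.86 = 2662.36.
Under uncorrelated errors the observed covariances equal the true-score covariances, so only the own-variance terms attenuate.
True-score variance = [22.9²·0.57 + 22²·0.62 + 17²·0.78 + 15.3²·0.68] + 1130.86 = 983.595 + 1130.86 = 2114.46.
Reliability = 2114.46 / 2662.36 = 0.7942.

0.7942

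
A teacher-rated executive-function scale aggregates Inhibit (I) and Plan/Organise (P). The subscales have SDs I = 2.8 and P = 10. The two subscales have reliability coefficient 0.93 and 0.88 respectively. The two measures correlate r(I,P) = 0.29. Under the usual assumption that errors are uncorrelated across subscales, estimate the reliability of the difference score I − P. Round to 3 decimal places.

0.863

Var(I−P) = 2.8² + 10² − 2·2.8·10·0.29 = 107.84 − 16.24 = 91.6.
Because errors are independent across components, Cov(Tᵢ,Tⱼ) = Cov(Xᵢ,Xⱼ); the off-diagonal part of the true-score variance is the same as above.
True-score variance = [2.8²·0.93 + 10²·0.88] − 16.24 = 95.2912 − 16.24 = 79.0512.
Reliability = 79.0512 / 91.6 = 0.863.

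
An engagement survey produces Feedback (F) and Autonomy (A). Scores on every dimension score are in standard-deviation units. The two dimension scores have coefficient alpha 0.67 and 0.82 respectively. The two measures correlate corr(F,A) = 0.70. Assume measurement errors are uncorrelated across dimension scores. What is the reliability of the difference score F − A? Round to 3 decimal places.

Var(F−A) = 1 + 1 − 2·0.70 = 2 − 1.4 = 0.6.
With uncorrelated errors the cross-covariances are all true-score covariance, so they carry over unchanged; only the diagonal terms shrink to ρᵢσᵢ².
True-score variance = [0.67 + 0.82] − 1.4 = 1.49 − 1.4 = 0.09.
Reliability = 0.09 / 0.6 = 0.150.

0.150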